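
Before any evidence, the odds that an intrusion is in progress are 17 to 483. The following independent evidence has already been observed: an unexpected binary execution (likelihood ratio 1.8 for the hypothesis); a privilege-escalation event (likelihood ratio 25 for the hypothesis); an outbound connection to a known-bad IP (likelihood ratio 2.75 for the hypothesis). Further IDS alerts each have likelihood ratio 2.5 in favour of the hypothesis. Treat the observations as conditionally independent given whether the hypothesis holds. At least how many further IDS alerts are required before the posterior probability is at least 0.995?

5

Prior odds = 17/483.
Combined Bayes factor of the evidence already in hand = 1.8 × 25 × 2.75 = 123.75.
Odds after that evidence = (17/483) × 123.75 = 2805/644.
Target odds = 0.995/0.005 = 199.
Need 2.5ⁿ ≥ 199 ÷ (2805/644) = 128156/2805.
2.5⁴ = 39.0625 falls short of 128156/2805 but 2.5⁵ = 97.65625 reaches it, so n = 5.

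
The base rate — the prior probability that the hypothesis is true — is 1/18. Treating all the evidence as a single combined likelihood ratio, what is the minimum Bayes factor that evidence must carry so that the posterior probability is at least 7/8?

119

Prior odds = (1/18)/(17/18) = 1/17.
Target odds = 0.875/0.125 = 7.
Required Bayes factor = 7 ÷ (1/17) = 119.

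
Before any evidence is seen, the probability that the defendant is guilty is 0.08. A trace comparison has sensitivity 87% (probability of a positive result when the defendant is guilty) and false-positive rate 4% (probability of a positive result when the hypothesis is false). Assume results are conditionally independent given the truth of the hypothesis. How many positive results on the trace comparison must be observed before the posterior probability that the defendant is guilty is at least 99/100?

3

Prior odds: 0.08 ÷ 0.92 = 2/23.
Likelihood ratio of a positive result = 0.87/0.04 = 21.75.
Target posterior odds = 0.99/0.01 = 99.
Need (2/23) × 21.75ⁿ ≥ 99, i.e. 21.75ⁿ ≥ 1138.5.
21.75² = 473.0625 falls short of 1138.5 but 21.75³ = 658503/64 reaches it, so n = 3.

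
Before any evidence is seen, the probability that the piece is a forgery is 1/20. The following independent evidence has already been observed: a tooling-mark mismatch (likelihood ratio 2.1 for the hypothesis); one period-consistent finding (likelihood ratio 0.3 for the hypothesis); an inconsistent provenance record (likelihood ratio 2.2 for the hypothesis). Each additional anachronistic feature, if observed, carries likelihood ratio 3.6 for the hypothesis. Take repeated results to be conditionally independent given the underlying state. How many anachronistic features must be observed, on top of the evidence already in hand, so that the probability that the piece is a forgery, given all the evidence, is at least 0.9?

4

Prior odds = 0.05/0.95 = 1/19.
Combined Bayes factor of the evidence already in hand = 2.1 × 0.3 × 2.2 = 1.386.
Odds after that evidence = (1/19) × 1.386 = 693/9500.
Target odds = 0.9/0.1 = 9.
Need 3.6ⁿ ≥ 9 ÷ (693/9500) = 9500/77.
3.6³ = 46.656 falls short of 9500/77 but 3.6⁴ = 167.9616 reaches it, so n = 4.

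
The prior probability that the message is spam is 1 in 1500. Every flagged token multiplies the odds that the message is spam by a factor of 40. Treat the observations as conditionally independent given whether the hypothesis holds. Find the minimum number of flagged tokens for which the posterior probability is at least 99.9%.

4

Prior odds: (1/1500) ÷ (1499/1500) = 1/1499.
Likelihood ratio per flagged token = 40.
Target posterior odds = 0.999/0.001 = 999.
Require 40ⁿ ≥ 999 ÷ (1/1499) = 1497501.
40³ = 64000 falls short of 1497501 but 40⁴ = 2560000 reaches it, so n = 4.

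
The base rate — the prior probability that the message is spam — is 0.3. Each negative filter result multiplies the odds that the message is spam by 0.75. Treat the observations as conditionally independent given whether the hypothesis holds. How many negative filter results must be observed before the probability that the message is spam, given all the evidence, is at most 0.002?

Prior odds = 0.3/0.7 = 3/7.
Likelihood ratio per negative filter result = 0.75.
Target posterior odds = 0.002/0.998 = 1/499.
Require 0.75ⁿ ≤ 1/499 ÷ (3/7) = 7/1497.
0.75¹⁸ ≈0.00563771 is still above 7/1497 but 0.75¹⁹ ≈0.00422828 is at or below it, so n = 19.

19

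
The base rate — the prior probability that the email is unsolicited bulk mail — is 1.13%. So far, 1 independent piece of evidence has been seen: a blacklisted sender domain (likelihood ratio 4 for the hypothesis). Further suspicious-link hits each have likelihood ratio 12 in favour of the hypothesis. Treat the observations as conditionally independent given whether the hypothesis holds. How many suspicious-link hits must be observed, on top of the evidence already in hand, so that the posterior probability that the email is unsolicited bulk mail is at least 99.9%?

5

Prior odds = 0.0113/0.9887 = 113/9887.
Bayes factor of the evidence already in hand = 4.
Odds after that evidence = (113/9887) × 4 = 452/9887.
Target odds = 0.999/0.001 = 999.
Need 12ⁿ ≥ 999 ÷ (452/9887) = 9877113/452.
12⁴ = 20736 falls short of 9877113/452 but 12⁵ = 248832 reaches it, so n = 5.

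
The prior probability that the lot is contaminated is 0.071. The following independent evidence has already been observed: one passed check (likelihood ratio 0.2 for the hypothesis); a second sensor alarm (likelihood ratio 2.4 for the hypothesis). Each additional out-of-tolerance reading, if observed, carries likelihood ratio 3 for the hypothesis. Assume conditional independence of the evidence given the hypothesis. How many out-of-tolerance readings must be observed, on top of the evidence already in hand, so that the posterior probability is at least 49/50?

Prior odds = 0.071/0.929 = 71/929.
Combined Bayes factor of the evidence already in hand = 0.2 × 2.4 = 0.48.
Odds after that evidence = (71/929) × 0.48 = 852/23225.
Target odds = 0.98/0.02 = 49.
Need 3ⁿ ≥ 49 ÷ (852/23225) = 1138025/852.
3⁶ = 729 falls short of 1138025/852 but 3⁷ = 2187 reaches it, so n = 7.

7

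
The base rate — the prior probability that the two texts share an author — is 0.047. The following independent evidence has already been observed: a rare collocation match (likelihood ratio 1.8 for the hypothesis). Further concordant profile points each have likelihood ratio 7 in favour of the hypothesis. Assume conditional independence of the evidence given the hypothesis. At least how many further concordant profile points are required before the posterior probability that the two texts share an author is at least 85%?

3

Prior odds = 0.047/0.953 = 47/953.
Bayes factor of the evidence already in hand = 1.8.
Odds after that evidence = (47/953) × 1.8 = 423/4765.
Target odds = 0.85/0.15 = 17/3.
Need 7ⁿ ≥ 17/3 ÷ (423/4765) = 81005/1269.
7² = 49 falls short of 81005/1269 but 7³ = 343 reaches it, so n = 3.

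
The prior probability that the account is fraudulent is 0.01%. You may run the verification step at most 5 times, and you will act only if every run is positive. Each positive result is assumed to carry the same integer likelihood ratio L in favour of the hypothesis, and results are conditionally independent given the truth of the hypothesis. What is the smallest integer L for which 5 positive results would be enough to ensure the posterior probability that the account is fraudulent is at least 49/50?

Prior odds = 0.0001/0.9999 = 1/9999.
Target odds = 0.98/0.02 = 49.
Need L⁵ ≥ 49 ÷ (1/9999) = 489951.
13⁵ = 371293 < 489951 ≤ 537824 = 14⁵, so L = 14.

14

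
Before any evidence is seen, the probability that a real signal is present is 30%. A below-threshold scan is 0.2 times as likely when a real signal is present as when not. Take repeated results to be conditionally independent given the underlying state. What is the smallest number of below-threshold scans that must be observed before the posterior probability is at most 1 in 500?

4

Prior odds = 0.3/0.7 = 3/7.
Likelihood ratio per below-threshold scan = 0.2.
Target odds: 0.002 ÷ 0.998 = 1/499.
Require 0.2ⁿ ≤ 1/499 ÷ (3/7) = 7/1497.
0.2³ = 0.008 is still above 7/1497 but 0.2⁴ = 0.0016 is at or below it, so n = 4.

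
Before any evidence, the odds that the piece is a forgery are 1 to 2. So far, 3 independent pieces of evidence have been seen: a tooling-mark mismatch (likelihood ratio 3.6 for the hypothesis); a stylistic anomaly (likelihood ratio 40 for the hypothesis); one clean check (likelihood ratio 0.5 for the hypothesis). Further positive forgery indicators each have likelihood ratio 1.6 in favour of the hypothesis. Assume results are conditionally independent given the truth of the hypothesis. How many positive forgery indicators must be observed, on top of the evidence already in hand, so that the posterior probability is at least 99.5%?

4

Prior odds = 0.5.
Combined Bayes factor of the evidence already in hand = 3.6 × 40 × 0.5 = 72.
Odds after that evidence = 0.5 × 72 = 36.
Target odds = 0.995/0.005 = 199.
Need 1.6ⁿ ≥ 199 ÷ 36 = 199/36.
1.6³ = 4.096 falls short of 199/36 but 1.6⁴ = 6.5536 reaches it, so n = 4.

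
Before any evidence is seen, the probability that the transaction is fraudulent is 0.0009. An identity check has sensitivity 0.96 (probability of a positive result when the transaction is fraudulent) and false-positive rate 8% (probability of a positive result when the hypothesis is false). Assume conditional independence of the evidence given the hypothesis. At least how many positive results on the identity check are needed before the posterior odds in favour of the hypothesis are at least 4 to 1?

4

Prior odds = 0.0009/0.9991 = 9/9991.
Likelihood ratio of a positive result = 0.96/0.08 = 12.
Target odds = 4.
Need (9/9991) × 12ⁿ ≥ 4, i.e. 12ⁿ ≥ 39964/9.
12³ = 1728 falls short of 39964/9 but 12⁴ = 20736 reaches it, so n = 4.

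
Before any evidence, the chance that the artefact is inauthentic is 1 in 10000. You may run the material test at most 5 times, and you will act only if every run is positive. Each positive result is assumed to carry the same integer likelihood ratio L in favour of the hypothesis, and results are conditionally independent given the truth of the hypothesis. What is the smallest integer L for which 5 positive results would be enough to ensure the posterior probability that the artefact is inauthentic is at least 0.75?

Prior odds = 0.0001/0.9999 = 1/9999.
Target odds = 0.75/0.25 = 3.
Need L⁵ ≥ 3 ÷ (1/9999) = 29997.
7⁵ = 16807 < 29997 ≤ 32768 = 8⁵, so L = 8.

8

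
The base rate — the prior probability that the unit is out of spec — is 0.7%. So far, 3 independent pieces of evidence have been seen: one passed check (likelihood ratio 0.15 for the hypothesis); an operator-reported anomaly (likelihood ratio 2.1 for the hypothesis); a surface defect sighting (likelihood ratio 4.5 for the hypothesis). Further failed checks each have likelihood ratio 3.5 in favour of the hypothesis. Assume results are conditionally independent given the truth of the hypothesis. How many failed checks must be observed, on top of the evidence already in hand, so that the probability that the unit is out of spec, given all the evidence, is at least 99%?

8

Prior odds = 0.007/0.993 = 7/993.
Combined Bayes factor of the evidence already in hand = 0.15 × 2.1 × 4.5 = 1.4175.
Odds after that evidence = (7/993) × 1.4175 = 1323/132400.
Target odds = 0.99/0.01 = 99.
Need 3.5ⁿ ≥ 99 ÷ (1323/132400) = 1456400/147.
3.5⁷ = 823543/128 falls short of 1456400/147 but 3.5⁸ = 5764801/256 reaches it, so n = 8.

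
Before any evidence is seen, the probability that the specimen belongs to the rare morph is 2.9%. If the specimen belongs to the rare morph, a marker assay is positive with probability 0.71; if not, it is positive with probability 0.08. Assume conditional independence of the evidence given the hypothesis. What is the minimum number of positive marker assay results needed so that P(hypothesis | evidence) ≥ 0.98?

4

Prior odds = 0.029/0.971 = 29/971.
Likelihood ratio of a positive = 0.71/0.08 = 8.875.
Target odds: 0.98 ÷ 0.02 = 49.
Require 8.875ⁿ ≥ 49 ÷ (29/971) = 47579/29.
8.875³ = 357911/512 falls short of 47579/29 but 8.875⁴ = 25411681/4096 reaches it, so n = 4.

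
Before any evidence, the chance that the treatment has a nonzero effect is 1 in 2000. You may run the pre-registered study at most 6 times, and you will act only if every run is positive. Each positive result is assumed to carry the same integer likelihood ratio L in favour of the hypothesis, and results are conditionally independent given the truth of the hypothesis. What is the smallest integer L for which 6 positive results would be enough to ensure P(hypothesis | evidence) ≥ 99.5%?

Prior odds = 0.0005/0.9995 = 1/1999.
Target odds = 0.995/0.005 = 199.
Need L⁶ ≥ 199 ÷ (1/1999) = 397801.
8⁶ = 262144 < 397801 ≤ 531441 = 9⁶, so L = 9.

9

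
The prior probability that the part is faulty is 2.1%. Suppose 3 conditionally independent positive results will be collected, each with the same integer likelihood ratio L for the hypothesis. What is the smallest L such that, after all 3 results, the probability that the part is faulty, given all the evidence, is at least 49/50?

Prior odds = 0.021/0.979 = 21/979.
Target odds = 0.98/0.02 = 49.
Need L³ ≥ 49 ÷ (21/979) = 6853/3.
13³ = 2197 < 6853/3 ≤ 2744 = 14³, so L = 14.

14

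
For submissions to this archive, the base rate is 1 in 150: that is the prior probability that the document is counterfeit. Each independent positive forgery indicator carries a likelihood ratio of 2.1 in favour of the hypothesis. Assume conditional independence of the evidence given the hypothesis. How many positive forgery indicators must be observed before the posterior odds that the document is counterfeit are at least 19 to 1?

11

Prior odds = (1/150)/(149/150) = 1/149.
Likelihood ratio per positive forgery indicator = 2.1.
Target odds = 19.
Require 2.1ⁿ ≥ 19 ÷ (1/149) = 2831.
2.1¹⁰ ≈1667.99 falls short of 2831 but 2.1¹¹ ≈3502.78 reaches it, so n = 11.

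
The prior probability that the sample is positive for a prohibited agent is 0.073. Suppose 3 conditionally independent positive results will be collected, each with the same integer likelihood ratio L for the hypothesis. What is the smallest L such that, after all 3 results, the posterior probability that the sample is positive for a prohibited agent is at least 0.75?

4

Prior odds = 0.073/0.927 = 73/927.
Target odds = 0.75/0.25 = 3.
Need L³ ≥ 3 ÷ (73/927) = 2781/73.
3³ = 27 < 2781/73 ≤ 64 = 4³, so L = 4.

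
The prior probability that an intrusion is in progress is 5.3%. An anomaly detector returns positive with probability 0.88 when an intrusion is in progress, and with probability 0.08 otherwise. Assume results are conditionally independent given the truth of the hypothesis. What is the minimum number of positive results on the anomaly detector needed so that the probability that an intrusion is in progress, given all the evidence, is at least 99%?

4

Prior odds: 0.053 ÷ 0.947 = 53/947.
Likelihood ratio of a positive result = 0.88/0.08 = 11.
Target odds: 0.99 ÷ 0.01 = 99.
Require 11ⁿ ≥ 99 ÷ (53/947) = 93753/53.
11³ = 1331 falls short of 93753/53 but 11⁴ = 14641 reaches it, so n = 4.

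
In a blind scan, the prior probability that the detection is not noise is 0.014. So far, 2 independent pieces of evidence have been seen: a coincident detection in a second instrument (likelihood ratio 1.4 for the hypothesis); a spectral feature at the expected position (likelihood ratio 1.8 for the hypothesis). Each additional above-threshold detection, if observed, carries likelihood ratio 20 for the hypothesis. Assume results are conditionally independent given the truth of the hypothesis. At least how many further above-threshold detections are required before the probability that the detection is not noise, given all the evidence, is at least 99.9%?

4

Prior odds = 0.014/0.986 = 7/493.
Combined Bayes factor of the evidence already in hand = 1.4 × 1.8 = 2.52.
Odds after that evidence = (7/493) × 2.52 = 441/12325.
Target odds = 0.999/0.001 = 999.
Need 20ⁿ ≥ 999 ÷ (441/12325) = 1368075/49.
20³ = 8000 falls short of 1368075/49 but 20⁴ = 160000 reaches it, so n = 4.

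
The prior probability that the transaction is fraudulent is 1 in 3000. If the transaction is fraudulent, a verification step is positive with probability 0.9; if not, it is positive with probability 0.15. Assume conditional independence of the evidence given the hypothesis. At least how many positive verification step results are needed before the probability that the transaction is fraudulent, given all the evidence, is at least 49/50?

7

Prior odds = (1/3000)/(2999/3000) = 1/2999.
Likelihood ratio of a positive = 0.9/0.15 = 6.
Target posterior odds = 0.98/0.02 = 49.
Require 6ⁿ ≥ 49 ÷ (1/2999) = 146951.
6⁶ = 46656 falls short of 146951 but 6⁷ = 279936 reaches it, so n = 7.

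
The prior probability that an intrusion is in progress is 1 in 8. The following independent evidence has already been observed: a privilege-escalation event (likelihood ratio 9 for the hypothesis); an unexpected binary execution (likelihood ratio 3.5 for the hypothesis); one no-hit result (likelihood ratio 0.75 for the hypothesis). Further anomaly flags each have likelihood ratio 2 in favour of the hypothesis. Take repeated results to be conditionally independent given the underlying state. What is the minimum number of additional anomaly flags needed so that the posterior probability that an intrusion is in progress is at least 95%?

Prior odds = 0.125/0.875 = 1/7.
Combined Bayes factor of the evidence already in hand = 9 × 3.5 × 0.75 = 23.625.
Odds after that evidence = (1/7) × 23.625 = 3.375.
Target odds = 0.95/0.05 = 19.
Need 2ⁿ ≥ 19 ÷ 3.375 = 152/27.
2² = 4 falls short of 152/27 but 2³ = 8 reaches it, so n = 3.

3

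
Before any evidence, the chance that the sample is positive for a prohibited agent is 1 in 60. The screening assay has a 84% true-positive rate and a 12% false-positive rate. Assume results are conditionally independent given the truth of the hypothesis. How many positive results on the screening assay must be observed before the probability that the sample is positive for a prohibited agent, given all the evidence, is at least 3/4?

Prior odds: (1/60) ÷ (59/60) = 1/59.
Likelihood ratio of a positive result = 0.84/0.12 = 7.
Target posterior odds = 0.75/0.25 = 3.
Require 7ⁿ ≥ 3 ÷ (1/59) = 177.
7² = 49 falls short of 177 but 7³ = 343 reaches it, so n = 3.

3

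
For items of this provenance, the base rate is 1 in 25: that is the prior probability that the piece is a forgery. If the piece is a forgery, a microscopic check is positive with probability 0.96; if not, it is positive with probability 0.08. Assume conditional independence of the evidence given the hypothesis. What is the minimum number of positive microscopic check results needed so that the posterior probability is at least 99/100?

Prior odds: 0.04 ÷ 0.96 = 1/24.
Likelihood ratio of a positive = 0.96/0.08 = 12.
Target odds: 0.99 ÷ 0.01 = 99.
Require 12ⁿ ≥ 99 ÷ (1/24) = 2376.
12³ = 1728 falls short of 2376 but 12⁴ = 20736 reaches it, so n = 4.

4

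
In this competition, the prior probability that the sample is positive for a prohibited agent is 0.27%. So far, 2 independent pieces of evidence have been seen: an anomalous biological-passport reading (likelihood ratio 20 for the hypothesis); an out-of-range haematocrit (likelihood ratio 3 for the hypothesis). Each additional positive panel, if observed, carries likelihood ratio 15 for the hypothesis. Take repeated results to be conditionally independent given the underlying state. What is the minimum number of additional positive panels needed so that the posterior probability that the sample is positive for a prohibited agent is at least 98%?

3

Prior odds = 0.0027/0.9973 = 27/9973.
Combined Bayes factor of the evidence already in hand = 20 × 3 = 60.
Odds after that evidence = (27/9973) × 60 = 1620/9973.
Target odds = 0.98/0.02 = 49.
Need 15ⁿ ≥ 49 ÷ (1620/9973) = 488677/1620.
15² = 225 falls short of 488677/1620 but 15³ = 3375 reaches it, so n = 3.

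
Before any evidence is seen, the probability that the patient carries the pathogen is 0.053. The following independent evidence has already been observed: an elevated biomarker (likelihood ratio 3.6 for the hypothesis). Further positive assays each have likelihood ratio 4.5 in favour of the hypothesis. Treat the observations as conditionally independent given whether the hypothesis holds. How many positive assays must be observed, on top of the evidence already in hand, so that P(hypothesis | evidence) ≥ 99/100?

Prior odds = 0.053/0.947 = 53/947.
Bayes factor of the evidence already in hand = 3.6.
Odds after that evidence = (53/947) × 3.6 = 954/4735.
Target odds = 0.99/0.01 = 99.
Need 4.5ⁿ ≥ 99 ÷ (954/4735) = 52085/106.
4.5⁴ = 410.0625 falls short of 52085/106 but 4.5⁵ = 1845.28125 reaches it, so n = 5.

5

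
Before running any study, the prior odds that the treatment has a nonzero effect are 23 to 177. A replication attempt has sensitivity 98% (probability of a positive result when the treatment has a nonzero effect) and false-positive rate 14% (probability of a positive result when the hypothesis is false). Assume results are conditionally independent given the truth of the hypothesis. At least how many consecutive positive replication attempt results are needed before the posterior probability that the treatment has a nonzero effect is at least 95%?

Prior odds = 23/177.
Likelihood ratio of a positive result = 0.98/0.14 = 7.
Target odds: 0.95 ÷ 0.05 = 19.
Require 7ⁿ ≥ 19 ÷ (23/177) = 3363/23.
7² = 49 falls short of 3363/23 but 7³ = 343 reaches it, so n = 3.

3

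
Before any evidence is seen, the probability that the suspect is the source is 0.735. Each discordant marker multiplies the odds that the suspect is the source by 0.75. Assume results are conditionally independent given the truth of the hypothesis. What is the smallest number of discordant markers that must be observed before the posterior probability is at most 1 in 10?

12

Prior odds: 0.735 ÷ 0.265 = 147/53.
Likelihood ratio per discordant marker = 0.75.
Target odds: 0.1 ÷ 0.9 = 1/9.
Need (147/53) × 0.75ⁿ ≤ 1/9, i.e. 0.75ⁿ ≤ 53/1323.
0.75¹¹ = 177147/4194304 is still above 53/1323 but 0.75¹² = 531441/16777216 is at or below it, so n = 12.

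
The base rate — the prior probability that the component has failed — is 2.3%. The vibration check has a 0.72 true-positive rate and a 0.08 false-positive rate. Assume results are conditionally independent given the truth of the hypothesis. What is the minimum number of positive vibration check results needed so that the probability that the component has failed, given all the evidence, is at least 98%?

Prior odds = 0.023/0.977 = 23/977.
Likelihood ratio of a positive result = 0.72/0.08 = 9.
Target posterior odds = 0.98/0.02 = 49.
Require 9ⁿ ≥ 49 ÷ (23/977) = 47873/23.
9³ = 729 falls short of 47873/23 but 9⁴ = 6561 reaches it, so n = 4.

4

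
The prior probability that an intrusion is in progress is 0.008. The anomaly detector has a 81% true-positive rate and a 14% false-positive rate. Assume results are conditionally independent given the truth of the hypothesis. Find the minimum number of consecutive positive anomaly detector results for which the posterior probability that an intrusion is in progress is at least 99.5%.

6

Prior odds = 0.008/0.992 = 1/124.
Likelihood ratio of a positive result = 0.81/0.14 = 81/14.
Target odds: 0.995 ÷ 0.005 = 199.
Need (1/124) × (81/14)ⁿ ≥ 199, i.e. (81/14)ⁿ ≥ 24676.
(81/14)⁵ ≈6483.13 falls short of 24676 but (81/14)⁶ ≈37509.6 reaches it, so n = 6.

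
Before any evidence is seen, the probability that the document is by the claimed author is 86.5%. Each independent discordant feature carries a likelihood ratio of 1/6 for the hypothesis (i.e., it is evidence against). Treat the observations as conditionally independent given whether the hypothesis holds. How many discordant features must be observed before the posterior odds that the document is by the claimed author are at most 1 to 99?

4

Prior odds: 0.865 ÷ 0.135 = 173/27.
Likelihood ratio per discordant feature = 1/6.
Target odds = 1/99.
Need (173/27) × (1/6)ⁿ ≤ 1/99, i.e. (1/6)ⁿ ≤ 3/1903.
(1/6)³ = 1/216 is still above 3/1903 but (1/6)⁴ = 1/1296 is at or below it, so n = 4.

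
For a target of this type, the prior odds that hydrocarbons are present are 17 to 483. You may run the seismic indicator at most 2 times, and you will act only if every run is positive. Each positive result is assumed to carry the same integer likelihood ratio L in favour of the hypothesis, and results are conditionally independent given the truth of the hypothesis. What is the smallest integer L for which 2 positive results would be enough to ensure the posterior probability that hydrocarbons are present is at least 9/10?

Prior odds = 17/483.
Target odds = 0.9/0.1 = 9.
Need L² ≥ 9 ÷ (17/483) = 4347/17.
15² = 225 < 4347/17 ≤ 256 = 16², so L = 16.

16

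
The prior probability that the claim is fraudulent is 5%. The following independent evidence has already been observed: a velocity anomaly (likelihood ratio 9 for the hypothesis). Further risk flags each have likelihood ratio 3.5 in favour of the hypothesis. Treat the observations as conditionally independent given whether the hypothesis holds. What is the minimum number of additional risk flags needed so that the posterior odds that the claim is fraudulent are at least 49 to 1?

Prior odds = 0.05/0.95 = 1/19.
Bayes factor of the evidence already in hand = 9.
Odds after that evidence = (1/19) × 9 = 9/19.
Target odds = 49.
Need 3.5ⁿ ≥ 49 ÷ (9/19) = 931/9.
3.5³ = 42.875 falls short of 931/9 but 3.5⁴ = 150.0625 reaches it, so n = 4.

4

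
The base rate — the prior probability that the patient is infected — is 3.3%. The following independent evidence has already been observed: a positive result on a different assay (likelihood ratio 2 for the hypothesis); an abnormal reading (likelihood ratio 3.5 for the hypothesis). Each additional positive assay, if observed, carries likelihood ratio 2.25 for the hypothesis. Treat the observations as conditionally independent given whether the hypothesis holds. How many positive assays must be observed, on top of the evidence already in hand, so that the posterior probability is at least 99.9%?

11

Prior odds = 0.033/0.967 = 33/967.
Combined Bayes factor of the evidence already in hand = 2 × 3.5 = 7.
Odds after that evidence = (33/967) × 7 = 231/967.
Target odds = 0.999/0.001 = 999.
Need 2.25ⁿ ≥ 999 ÷ (231/967) = 322011/77.
2.25¹⁰ ≈3325.26 falls short of 322011/77 but 2.25¹¹ ≈7481.83 reaches it, so n = 11.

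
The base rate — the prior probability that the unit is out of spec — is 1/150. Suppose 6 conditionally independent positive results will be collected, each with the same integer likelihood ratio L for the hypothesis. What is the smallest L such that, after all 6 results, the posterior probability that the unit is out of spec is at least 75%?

3

Prior odds = (1/150)/(149/150) = 1/149.
Target odds = 0.75/0.25 = 3.
Need L⁶ ≥ 3 ÷ (1/149) = 447.
2⁶ = 64 < 447 ≤ 729 = 3⁶, so L = 3.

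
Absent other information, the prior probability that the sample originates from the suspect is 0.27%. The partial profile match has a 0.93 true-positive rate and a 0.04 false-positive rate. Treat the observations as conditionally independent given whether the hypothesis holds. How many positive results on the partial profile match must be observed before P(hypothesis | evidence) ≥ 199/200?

4

Prior odds = 0.0027/0.9973 = 27/9973.
Likelihood ratio of a positive result = 0.93/0.04 = 23.25.
Target posterior odds = 0.995/0.005 = 199.
Need (27/9973) × 23.25ⁿ ≥ 199, i.e. 23.25ⁿ ≥ 1984627/27.
23.25³ = 804357/64 falls short of 1984627/27 but 23.25⁴ = 74805201/256 reaches it, so n = 4.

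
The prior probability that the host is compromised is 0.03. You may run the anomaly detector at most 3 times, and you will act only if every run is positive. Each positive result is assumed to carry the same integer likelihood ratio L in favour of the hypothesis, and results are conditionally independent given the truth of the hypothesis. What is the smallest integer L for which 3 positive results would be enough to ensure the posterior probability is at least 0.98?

12

Prior odds = 0.03/0.97 = 3/97.
Target odds = 0.98/0.02 = 49.
Need L³ ≥ 49 ÷ (3/97) = 4753/3.
11³ = 1331 < 4753/3 ≤ 1728 = 12³, so L = 12.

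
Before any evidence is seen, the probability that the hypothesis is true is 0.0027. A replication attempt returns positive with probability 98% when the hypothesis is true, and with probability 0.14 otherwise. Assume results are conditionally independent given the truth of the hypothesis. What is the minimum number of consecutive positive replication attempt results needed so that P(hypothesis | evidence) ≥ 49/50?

6

Prior odds = 0.0027/0.9973 = 27/9973.
Likelihood ratio of a positive result = 0.98/0.14 = 7.
Target posterior odds = 0.98/0.02 = 49.
Require 7ⁿ ≥ 49 ÷ (27/9973) = 488677/27.
7⁵ = 16807 falls short of 488677/27 but 7⁶ = 117649 reaches it, so n = 6.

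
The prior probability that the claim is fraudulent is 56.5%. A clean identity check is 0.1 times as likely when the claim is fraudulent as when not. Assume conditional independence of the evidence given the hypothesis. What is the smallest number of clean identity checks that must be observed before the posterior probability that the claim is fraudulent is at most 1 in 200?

Prior odds: 0.565 ÷ 0.435 = 113/87.
Likelihood ratio per clean identity check = 0.1.
Target posterior odds = 0.005/0.995 = 1/199.
Require 0.1ⁿ ≤ 1/199 ÷ (113/87) = 87/22487.
0.1² = 0.01 is still above 87/22487 but 0.1³ = 0.001 is at or below it, so n = 3.

3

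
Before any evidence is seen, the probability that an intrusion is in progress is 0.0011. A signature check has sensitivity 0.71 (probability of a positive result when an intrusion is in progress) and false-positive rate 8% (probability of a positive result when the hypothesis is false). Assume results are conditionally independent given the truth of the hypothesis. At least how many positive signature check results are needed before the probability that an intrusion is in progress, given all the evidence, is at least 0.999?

7

Prior odds = 0.0011/0.9989 = 11/9989.
Likelihood ratio of a positive result = 0.71/0.08 = 8.875.
Target odds: 0.999 ÷ 0.001 = 999.
Need (11/9989) × 8.875ⁿ ≥ 999, i.e. 8.875ⁿ ≥ 9979011/11.
8.875⁶ ≈488664 falls short of 9979011/11 but 8.875⁷ ≈4.33689e+06 reaches it, so n = 7.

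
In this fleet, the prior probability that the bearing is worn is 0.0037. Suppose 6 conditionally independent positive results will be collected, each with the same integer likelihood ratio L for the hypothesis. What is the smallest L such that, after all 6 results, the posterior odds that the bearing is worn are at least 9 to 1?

4

Prior odds = 0.0037/0.9963 = 37/9963.
Target odds = 9.
Need L⁶ ≥ 9 ÷ (37/9963) = 89667/37.
3⁶ = 729 < 89667/37 ≤ 4096 = 4⁶, so L = 4.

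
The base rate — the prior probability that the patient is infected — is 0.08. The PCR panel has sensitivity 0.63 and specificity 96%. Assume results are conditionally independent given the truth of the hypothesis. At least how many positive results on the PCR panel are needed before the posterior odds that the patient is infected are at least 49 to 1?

Prior odds: 0.08 ÷ 0.92 = 2/23.
False-positive rate = 1 − 0.96 = 0.04; likelihood ratio of a positive = 0.63/0.04 = 15.75.
Target odds = 49.
Require 15.75ⁿ ≥ 49 ÷ (2/23) = 563.5.
15.75² = 248.0625 falls short of 563.5 but 15.75³ = 3906.984375 reaches it, so n = 3.

3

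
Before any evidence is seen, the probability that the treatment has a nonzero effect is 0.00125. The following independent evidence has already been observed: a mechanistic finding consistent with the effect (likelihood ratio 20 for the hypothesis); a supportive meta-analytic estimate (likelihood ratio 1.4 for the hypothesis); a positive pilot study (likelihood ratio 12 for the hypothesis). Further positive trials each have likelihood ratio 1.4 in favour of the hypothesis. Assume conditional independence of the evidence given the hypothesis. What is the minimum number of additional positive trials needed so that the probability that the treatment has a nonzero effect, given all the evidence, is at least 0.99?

17

Prior odds = 0.00125/0.99875 = 1/799.
Combined Bayes factor of the evidence already in hand = 20 × 1.4 × 12 = 336.
Odds after that evidence = (1/799) × 336 = 336/799.
Target odds = 0.99/0.01 = 99.
Need 1.4ⁿ ≥ 99 ÷ (336/799) = 26367/112.
1.4¹⁶ ≈217.795 falls short of 26367/112 but 1.4¹⁷ ≈304.913 reaches it, so n = 17.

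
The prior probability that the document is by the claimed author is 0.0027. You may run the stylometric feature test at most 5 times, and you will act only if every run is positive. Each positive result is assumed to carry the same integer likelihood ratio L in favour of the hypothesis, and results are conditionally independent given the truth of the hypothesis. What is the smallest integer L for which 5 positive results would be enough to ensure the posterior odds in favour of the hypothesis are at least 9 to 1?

Prior odds = 0.0027/0.9973 = 27/9973.
Target odds = 9.
Need L⁵ ≥ 9 ÷ (27/9973) = 9973/3.
5⁵ = 3125 < 9973/3 ≤ 7776 = 6⁵, so L = 6.

6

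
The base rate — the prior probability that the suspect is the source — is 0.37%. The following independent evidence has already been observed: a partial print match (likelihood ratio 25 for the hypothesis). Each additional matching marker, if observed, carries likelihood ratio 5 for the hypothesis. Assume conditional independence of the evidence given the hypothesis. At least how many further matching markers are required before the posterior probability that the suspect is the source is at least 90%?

Prior odds = 0.0037/0.9963 = 37/9963.
Bayes factor of the evidence already in hand = 25.
Odds after that evidence = (37/9963) × 25 = 925/9963.
Target odds = 0.9/0.1 = 9.
Need 5ⁿ ≥ 9 ÷ (925/9963) = 89667/925.
5² = 25 falls short of 89667/925 but 5³ = 125 reaches it, so n = 3.

3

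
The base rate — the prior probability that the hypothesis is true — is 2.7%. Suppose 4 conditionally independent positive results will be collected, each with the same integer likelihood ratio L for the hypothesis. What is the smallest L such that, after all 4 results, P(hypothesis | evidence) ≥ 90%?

5

Prior odds = 0.027/0.973 = 27/973.
Target odds = 0.9/0.1 = 9.
Need L⁴ ≥ 9 ÷ (27/973) = 973/3.
4⁴ = 256 < 973/3 ≤ 625 = 5⁴, so L = 5.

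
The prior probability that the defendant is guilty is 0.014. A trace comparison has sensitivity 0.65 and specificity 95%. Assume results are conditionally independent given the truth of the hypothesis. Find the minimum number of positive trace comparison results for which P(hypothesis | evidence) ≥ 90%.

3

Prior odds = 0.014/0.986 = 7/493.
False-positive rate = 1 − 0.95 = 0.05; likelihood ratio of a positive = 0.65/0.05 = 13.
Target posterior odds = 0.9/0.1 = 9.
Require 13ⁿ ≥ 9 ÷ (7/493) = 4437/7.
13² = 169 falls short of 4437/7 but 13³ = 2197 reaches it, so n = 3.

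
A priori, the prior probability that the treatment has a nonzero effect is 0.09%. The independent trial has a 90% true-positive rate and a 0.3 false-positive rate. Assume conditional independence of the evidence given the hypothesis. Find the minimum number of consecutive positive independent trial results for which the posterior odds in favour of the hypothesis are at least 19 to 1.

10

Prior odds: 0.0009 ÷ 0.9991 = 9/9991.
Likelihood ratio of a positive result = 0.9/0.3 = 3.
Target odds = 19.
Require 3ⁿ ≥ 19 ÷ (9/9991) = 189829/9.
3⁹ = 19683 falls short of 189829/9 but 3¹⁰ = 59049 reaches it, so n = 10.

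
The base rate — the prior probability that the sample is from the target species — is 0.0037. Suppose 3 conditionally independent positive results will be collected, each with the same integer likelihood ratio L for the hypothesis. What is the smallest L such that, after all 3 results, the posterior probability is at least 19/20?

18

Prior odds = 0.0037/0.9963 = 37/9963.
Target odds = 0.95/0.05 = 19.
Need L³ ≥ 19 ÷ (37/9963) = 189297/37.
17³ = 4913 < 189297/37 ≤ 5832 = 18³, so L = 18.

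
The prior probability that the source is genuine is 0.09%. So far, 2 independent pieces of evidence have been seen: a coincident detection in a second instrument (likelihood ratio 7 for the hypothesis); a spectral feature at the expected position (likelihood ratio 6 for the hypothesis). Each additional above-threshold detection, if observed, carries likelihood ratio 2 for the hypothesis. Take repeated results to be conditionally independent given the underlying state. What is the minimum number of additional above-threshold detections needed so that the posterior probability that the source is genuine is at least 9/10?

8

Prior odds = 0.0009/0.9991 = 9/9991.
Combined Bayes factor of the evidence already in hand = 7 × 6 = 42.
Odds after that evidence = (9/9991) × 42 = 378/9991.
Target odds = 0.9/0.1 = 9.
Need 2ⁿ ≥ 9 ÷ (378/9991) = 9991/42.
2⁷ = 128 falls short of 9991/42 but 2⁸ = 256 reaches it, so n = 8.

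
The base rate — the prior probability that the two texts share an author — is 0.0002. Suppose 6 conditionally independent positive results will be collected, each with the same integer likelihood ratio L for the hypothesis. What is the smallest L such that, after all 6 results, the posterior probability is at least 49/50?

8

Prior odds = 0.0002/0.9998 = 1/4999.
Target odds = 0.98/0.02 = 49.
Need L⁶ ≥ 49 ÷ (1/4999) = 244951.
7⁶ = 117649 < 244951 ≤ 262144 = 8⁶, so L = 8.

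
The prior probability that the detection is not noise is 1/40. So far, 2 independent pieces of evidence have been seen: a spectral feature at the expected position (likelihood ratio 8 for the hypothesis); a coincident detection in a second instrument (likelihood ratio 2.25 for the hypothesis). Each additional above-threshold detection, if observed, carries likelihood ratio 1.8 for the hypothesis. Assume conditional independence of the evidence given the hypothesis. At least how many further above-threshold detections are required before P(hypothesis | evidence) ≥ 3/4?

Prior odds = 0.025/0.975 = 1/39.
Combined Bayes factor of the evidence already in hand = 8 × 2.25 = 18.
Odds after that evidence = (1/39) × 18 = 6/13.
Target odds = 0.75/0.25 = 3.
Need 1.8ⁿ ≥ 3 ÷ (6/13) = 6.5.
1.8³ = 5.832 falls short of 6.5 but 1.8⁴ = 10.4976 reaches it, so n = 4.

4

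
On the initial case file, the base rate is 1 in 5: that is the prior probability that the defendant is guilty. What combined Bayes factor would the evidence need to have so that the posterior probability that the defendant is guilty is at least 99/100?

396

Prior odds = 0.2/0.8 = 0.25.
Target odds = 0.99/0.01 = 99.
Required Bayes factor = 99 ÷ 0.25 = 396.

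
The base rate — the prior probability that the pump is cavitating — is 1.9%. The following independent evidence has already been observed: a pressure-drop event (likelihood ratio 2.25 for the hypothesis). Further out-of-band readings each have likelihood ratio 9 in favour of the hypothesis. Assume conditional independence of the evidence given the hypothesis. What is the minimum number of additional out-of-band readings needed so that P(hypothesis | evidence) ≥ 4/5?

Prior odds = 0.019/0.981 = 19/981.
Bayes factor of the evidence already in hand = 2.25.
Odds after that evidence = (19/981) × 2.25 = 19/436.
Target odds = 0.8/0.2 = 4.
Need 9ⁿ ≥ 4 ÷ (19/436) = 1744/19.
9² = 81 falls short of 1744/19 but 9³ = 729 reaches it, so n = 3.

3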